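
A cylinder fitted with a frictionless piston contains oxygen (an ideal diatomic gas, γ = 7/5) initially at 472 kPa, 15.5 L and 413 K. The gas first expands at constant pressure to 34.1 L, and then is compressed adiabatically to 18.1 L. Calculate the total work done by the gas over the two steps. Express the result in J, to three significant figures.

Step 1 (isobaric): W = PΔV = (472 kPa)(34.1 − 15.5 L) = 8779 J.
After step 1: P = 472 kPa, V = 34.1 L, T = 908.6 K.
Step 2 (adiabatic): W = (P₁V₁ − P₂V₂)/(γ−1) = (16095 − 20736)/0.4 = -11602 J.
W_total = 8779 − 11602 = -2823 J.

W_total ≈ -2820 J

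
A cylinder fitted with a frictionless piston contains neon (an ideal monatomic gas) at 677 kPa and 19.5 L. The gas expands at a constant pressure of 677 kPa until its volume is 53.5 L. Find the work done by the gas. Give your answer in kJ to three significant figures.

W ≈ 23.0 kJ

Isobaric: W = P ΔV.
W = (677 kPa)(53.5 − 19.5 L) = (677)(34) = 23018 J.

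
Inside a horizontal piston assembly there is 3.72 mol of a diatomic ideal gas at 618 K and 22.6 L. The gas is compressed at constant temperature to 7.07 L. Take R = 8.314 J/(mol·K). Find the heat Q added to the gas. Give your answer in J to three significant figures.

Isothermal ⇒ ΔU = 0, so Q = W = nRT ln(V₂/V₁).
Q = (3.72)(8.314)(618) ln(7.07/22.6) = 19114 × -1.162 = -22212 J.

Q ≈ -22200 J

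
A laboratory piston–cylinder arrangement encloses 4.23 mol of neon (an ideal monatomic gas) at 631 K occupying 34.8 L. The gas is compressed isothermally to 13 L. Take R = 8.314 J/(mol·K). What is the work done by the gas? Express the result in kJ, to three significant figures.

W ≈ -21.9 kJ

Isothermal: W = nRT ln(V₂/V₁).
W = (4.23)(8.314)(631) × ln(13/34.8)
  = 22191 × -0.9847
W_by_gas = -21851 J.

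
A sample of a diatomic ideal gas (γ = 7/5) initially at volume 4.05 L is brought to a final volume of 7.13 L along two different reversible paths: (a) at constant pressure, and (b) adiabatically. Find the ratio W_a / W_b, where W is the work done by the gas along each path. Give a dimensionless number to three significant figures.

Path (a) isobaric: W = P₁(V₂ − V₁) → W_a/(P₁V₁) = 0.7605.
Path (b) adiabatic: W = P₁V₁(1 − (V₁/V₂)^(γ−1))/(γ−1) → W_b/(P₁V₁) = 0.5062.
W_a / W_b = 0.7605 / 0.5062 = 1.502.

W_a / W_b ≈ 1.50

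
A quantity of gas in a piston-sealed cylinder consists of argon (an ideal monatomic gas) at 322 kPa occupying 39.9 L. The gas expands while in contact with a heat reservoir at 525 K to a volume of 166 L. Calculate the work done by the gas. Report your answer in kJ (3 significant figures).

W ≈ 18.3 kJ

Isothermal: W = nRT ln(V₂/V₁) = P₁V₁ ln(V₂/V₁).
P₁V₁ = (322 kPa)(39.9 L) = 12848 J.
W = 12848 × ln(166/39.9) = 12848 × 1.426
W_by_gas = 18316 J.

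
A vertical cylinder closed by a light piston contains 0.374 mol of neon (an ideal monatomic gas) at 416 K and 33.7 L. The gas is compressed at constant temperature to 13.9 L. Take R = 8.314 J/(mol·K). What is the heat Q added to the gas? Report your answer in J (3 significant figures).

Q ≈ -1150 J

Isothermal ⇒ ΔU = 0, so Q = W = nRT ln(V₂/V₁).
Q = (0.374)(8.314)(416) ln(13.9/33.7) = 1294 × -0.8856 = -1146 J.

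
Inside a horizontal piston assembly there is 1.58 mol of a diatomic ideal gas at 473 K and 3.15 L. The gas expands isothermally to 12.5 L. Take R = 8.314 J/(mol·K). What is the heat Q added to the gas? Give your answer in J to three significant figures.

Isothermal ⇒ ΔU = 0, so Q = W = nRT ln(V₂/V₁).
Q = (1.58)(8.314)(473) ln(12.5/3.15) = 6213 × 1.378 = 8564 J.

Q ≈ 8560 J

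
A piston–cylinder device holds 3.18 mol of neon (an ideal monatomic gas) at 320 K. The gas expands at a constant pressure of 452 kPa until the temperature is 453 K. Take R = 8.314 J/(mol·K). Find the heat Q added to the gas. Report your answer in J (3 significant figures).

Isobaric: W = nRΔT = (3.18)(8.314)(133) = 3516 J.
ΔU = nCᵥΔT with Cᵥ = 3R/2: ΔU = (3.18)(12.47)(133) = 5274 J.
Q = ΔU + W = 5274 + 3516 = 8791 J.

Q ≈ 8790 J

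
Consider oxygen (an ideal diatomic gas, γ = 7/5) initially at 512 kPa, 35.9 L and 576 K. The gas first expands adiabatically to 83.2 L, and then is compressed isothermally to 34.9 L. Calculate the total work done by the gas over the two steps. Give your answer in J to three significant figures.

W_total ≈ 1710 J

Step 1 (adiabatic): W = (P₁V₁ − P₂V₂)/(γ−1) = (18381 − 13133)/0.4 = 13120 J.
After step 1: P = 157.8 kPa, V = 83.2 L, T = 411.5 K.
Step 2 (isothermal): W = P₁V₁ ln(V₂/V₁) = (13133) ln(34.9/83.2) = -11409 J.
W_total = 13120 − 11409 = 1711 J.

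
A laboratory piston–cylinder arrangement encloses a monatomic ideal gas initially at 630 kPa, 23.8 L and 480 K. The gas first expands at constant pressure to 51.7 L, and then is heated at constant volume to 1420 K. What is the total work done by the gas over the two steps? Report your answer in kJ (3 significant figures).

W_total ≈ 17.6 kJ

Step 1 (isobaric): W = PΔV = (630 kPa)(51.7 − 23.8 L) = 17577 J.
Step 2 (isochoric): W = 0 (constant volume).
W_total = 17577 + 0 = 17577 J.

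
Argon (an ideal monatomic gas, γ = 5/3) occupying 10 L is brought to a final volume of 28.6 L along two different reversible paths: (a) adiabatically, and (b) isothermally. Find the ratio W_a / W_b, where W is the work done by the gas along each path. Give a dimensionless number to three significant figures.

Path (a) adiabatic: W = P₁V₁(1 − (V₁/V₂)^(γ−1))/(γ−1) → W_a/(P₁V₁) = 0.7555.
Path (b) isothermal: W = P₁V₁ ln(V₂/V₁) → W_b/(P₁V₁) = 1.051.
W_a / W_b = 0.7555 / 1.051 = 0.719.

W_a / W_b ≈ 0.719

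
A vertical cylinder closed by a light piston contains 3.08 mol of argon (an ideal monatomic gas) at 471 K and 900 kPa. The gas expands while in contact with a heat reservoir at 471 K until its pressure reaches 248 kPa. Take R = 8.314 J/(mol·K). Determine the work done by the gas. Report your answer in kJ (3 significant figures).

Isothermal process: W = nRT ln(V₂/V₁) = nRT ln(P₁/P₂).
W = (3.08)(8.314)(471) × ln(900/248)
  = 12061 × ln(3.629) = 12061 × 1.289
W_by_gas = 15546 J.

W ≈ 15.5 kJ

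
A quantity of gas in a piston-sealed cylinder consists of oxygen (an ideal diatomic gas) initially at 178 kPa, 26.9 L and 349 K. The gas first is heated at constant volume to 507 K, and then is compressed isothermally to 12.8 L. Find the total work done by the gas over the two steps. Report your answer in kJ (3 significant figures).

Step 1 (isochoric): W = 0 (constant volume).
After step 1: P = 258.6 kPa (V unchanged).
Step 2 (isothermal): W = P₁V₁ ln(V₂/V₁) = (6956) ln(12.8/26.9) = -5166 J.
W_total = 0 − 5166 = -5166 J.

W_total ≈ -5.17 kJ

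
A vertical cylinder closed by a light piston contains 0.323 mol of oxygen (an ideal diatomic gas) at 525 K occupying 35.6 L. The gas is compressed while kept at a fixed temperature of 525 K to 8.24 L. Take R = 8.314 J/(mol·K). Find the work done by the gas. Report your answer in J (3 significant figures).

W ≈ -2060 J

Isothermal: W = nRT ln(V₂/V₁).
W = (0.323)(8.314)(525) × ln(8.24/35.6)
  = 1410 × -1.463
W_by_gas = -2063 J.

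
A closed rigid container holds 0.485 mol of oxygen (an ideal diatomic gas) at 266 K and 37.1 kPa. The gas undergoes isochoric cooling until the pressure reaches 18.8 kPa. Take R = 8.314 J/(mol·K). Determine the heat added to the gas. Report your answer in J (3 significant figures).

Q ≈ -1320 J

Constant volume ⇒ W = 0, so Q = ΔU = nCᵥΔT with Cᵥ = 5R/2 = 20.79 J/(mol·K).
At constant V, T₂/T₁ = P₂/P₁ ⇒ ΔT = T₁(P₂/P₁ − 1) = 266·(18.8/37.1 − 1) = -131.2 K.
ΔU = (0.485)(20.79)(-131.2) = -1323 J.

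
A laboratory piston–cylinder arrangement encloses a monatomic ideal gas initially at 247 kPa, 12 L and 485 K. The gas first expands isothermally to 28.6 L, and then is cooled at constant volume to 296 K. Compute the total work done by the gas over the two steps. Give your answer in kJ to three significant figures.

Step 1 (isothermal): W = P₁V₁ ln(V₂/V₁) = (2964) ln(28.6/12) = 2574 J.
Step 2 (isochoric): W = 0 (constant volume).
W_total = 2574 + 0 = 2574 J.

W_total ≈ 2.57 kJ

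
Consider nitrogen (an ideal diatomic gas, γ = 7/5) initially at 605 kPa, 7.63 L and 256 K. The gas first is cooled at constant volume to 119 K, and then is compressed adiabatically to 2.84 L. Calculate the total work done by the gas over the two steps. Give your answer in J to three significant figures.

W_total ≈ -2600 J

Step 1 (isochoric): W = 0 (constant volume).
After step 1: P = 281.2 kPa (V unchanged).
Step 2 (adiabatic): W = (P₁V₁ − P₂V₂)/(γ−1) = (2146 − 3186)/0.4 = -2601 J.
W_total = 0 − 2601 = -2601 J.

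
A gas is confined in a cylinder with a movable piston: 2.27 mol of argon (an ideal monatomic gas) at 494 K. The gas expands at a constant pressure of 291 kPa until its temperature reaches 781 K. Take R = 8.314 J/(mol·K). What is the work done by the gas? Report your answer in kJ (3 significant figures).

W ≈ 5.42 kJ

Isobaric: W = P ΔV = nR ΔT.
W = (2.27)(8.314)(781 − 494) = 5416 J.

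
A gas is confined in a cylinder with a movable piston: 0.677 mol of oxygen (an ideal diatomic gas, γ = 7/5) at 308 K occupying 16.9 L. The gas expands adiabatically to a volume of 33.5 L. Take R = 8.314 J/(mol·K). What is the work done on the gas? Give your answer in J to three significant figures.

Adiabatic: TV^(γ−1) = const with γ = 7/5.
T₂ = T₁ (V₁/V₂)^(γ−1) = 308 × (16.9/33.5)^0.4 = 308 × 0.7606 = 234.3 K.
W_by = nCᵥ(T₁ − T₂) = (0.677)(20.79)(308 − 234.3) = 1038 J.
Work on gas = −W_by = -1038 J.

W ≈ -1040 J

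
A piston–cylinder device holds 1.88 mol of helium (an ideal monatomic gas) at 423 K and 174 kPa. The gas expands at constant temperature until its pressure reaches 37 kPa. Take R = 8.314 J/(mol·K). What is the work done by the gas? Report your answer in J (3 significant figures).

W ≈ 10200 J

Isothermal process: W = nRT ln(V₂/V₁) = nRT ln(P₁/P₂).
W = (1.88)(8.314)(423) × ln(174/37)
  = 6612 × ln(4.703) = 6612 × 1.548
W_by_gas = 10236 J.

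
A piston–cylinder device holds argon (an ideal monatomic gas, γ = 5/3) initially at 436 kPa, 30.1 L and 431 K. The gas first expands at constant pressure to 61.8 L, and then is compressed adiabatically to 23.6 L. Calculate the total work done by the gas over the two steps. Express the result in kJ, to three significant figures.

Step 1 (isobaric): W = PΔV = (436 kPa)(61.8 − 30.1 L) = 13821 J.
After step 1: P = 436 kPa, V = 61.8 L, T = 884.9 K.
Step 2 (adiabatic): W = (P₁V₁ − P₂V₂)/(γ−1) = (26945 − 51191)/0.667 = -36369 J.
W_total = 13821 − 36369 = -22548 J.

W_total ≈ -22.5 kJ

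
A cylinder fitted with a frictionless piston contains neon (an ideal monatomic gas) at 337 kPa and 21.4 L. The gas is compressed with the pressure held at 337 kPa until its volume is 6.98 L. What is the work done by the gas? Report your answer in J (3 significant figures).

Isobaric: W = P ΔV.
W = (337 kPa)(6.98 − 21.4 L) = (337)(-14.42) = -4860 J.

W ≈ -4860 J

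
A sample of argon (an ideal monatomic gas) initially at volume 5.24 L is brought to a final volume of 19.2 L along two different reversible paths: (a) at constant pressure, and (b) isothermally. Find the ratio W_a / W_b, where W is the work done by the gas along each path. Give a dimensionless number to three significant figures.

W_a / W_b ≈ 2.05

Path (a) isobaric: W = P₁(V₂ − V₁) → W_a/(P₁V₁) = 2.664.
Path (b) isothermal: W = P₁V₁ ln(V₂/V₁) → W_b/(P₁V₁) = 1.299.
W_a / W_b = 2.664 / 1.299 = 2.052.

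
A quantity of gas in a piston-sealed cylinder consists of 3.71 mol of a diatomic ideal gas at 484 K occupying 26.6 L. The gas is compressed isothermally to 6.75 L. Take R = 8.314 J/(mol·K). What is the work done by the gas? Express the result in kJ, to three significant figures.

W ≈ -20.5 kJ

Isothermal: W = nRT ln(V₂/V₁).
W = (3.71)(8.314)(484) × ln(6.75/26.6)
  = 14929 × -1.371
W_by_gas = -20473 J.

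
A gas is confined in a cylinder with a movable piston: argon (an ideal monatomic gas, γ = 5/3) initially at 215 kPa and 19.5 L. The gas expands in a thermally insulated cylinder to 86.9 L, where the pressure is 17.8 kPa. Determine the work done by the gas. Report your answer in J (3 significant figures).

W ≈ 3970 J

Adiabatic: W = (P₁V₁ − P₂V₂)/(γ − 1) with γ = 5/3.
P₁V₁ = 4192 J, P₂V₂ = 1547 J.
W = (4192 − 1547) / 0.6667 = 3969 J.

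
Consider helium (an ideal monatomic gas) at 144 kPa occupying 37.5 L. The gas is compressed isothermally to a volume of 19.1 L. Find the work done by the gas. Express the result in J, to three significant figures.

W ≈ -3640 J

Isothermal: W = nRT ln(V₂/V₁) = P₁V₁ ln(V₂/V₁).
P₁V₁ = (144 kPa)(37.5 L) = 5400 J.
W = 5400 × ln(19.1/37.5) = 5400 × -0.6747
W_by_gas = -3643 J.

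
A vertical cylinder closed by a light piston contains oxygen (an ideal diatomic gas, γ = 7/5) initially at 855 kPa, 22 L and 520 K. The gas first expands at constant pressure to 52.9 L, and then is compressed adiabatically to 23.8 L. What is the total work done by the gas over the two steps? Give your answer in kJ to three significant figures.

W_total ≈ -16.1 kJ

Step 1 (isobaric): W = PΔV = (855 kPa)(52.9 − 22 L) = 26420 J.
After step 1: P = 855 kPa, V = 52.9 L, T = 1250 K.
Step 2 (adiabatic): W = (P₁V₁ − P₂V₂)/(γ−1) = (45230 − 62255)/0.4 = -42563 J.
W_total = 26420 − 42563 = -16144 J.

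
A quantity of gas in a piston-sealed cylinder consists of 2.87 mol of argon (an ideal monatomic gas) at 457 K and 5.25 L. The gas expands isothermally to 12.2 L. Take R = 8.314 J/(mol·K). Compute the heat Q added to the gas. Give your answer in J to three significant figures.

Isothermal ⇒ ΔU = 0, so Q = W = nRT ln(V₂/V₁).
Q = (2.87)(8.314)(457) ln(12.2/5.25) = 10905 × 0.8432 = 9195 J.

Q ≈ 9190 J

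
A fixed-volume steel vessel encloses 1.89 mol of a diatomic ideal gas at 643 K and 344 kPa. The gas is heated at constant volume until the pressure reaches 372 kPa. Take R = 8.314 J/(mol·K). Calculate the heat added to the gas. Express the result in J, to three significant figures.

Q ≈ 2060 J

Constant volume ⇒ W = 0, so Q = ΔU = nCᵥΔT with Cᵥ = 5R/2 = 20.79 J/(mol·K).
At constant V, T₂/T₁ = P₂/P₁ ⇒ ΔT = T₁(P₂/P₁ − 1) = 643·(372/344 − 1) = 52.34 K.
ΔU = (1.89)(20.79)(52.34) = 2056 J.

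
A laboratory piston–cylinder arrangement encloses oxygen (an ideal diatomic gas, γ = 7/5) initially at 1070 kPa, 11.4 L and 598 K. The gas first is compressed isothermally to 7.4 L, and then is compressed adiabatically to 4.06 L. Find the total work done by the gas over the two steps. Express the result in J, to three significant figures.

Step 1 (isothermal): W = P₁V₁ ln(V₂/V₁) = (12198) ln(7.4/11.4) = -5271 J.
After step 1: P = 1648 kPa, V = 7.4 L, T = 598 K.
Step 2 (adiabatic): W = (P₁V₁ − P₂V₂)/(γ−1) = (12198 − 15509)/0.4 = -8276 J.
W_total = -5271 − 8276 = -13548 J.

W_total ≈ -13500 J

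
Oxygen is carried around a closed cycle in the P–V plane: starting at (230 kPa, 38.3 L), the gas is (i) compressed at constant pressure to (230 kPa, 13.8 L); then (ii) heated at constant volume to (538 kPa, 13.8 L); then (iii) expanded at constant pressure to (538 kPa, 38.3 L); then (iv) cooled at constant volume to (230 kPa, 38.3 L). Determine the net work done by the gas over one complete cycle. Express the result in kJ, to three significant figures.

W_net ≈ 7.55 kJ

Constant-volume legs do no work.
W(i) = (230)(13.8 − 38.3) = -5635 J; W(iii) = (538)(38.3 − 13.8) = 13181 J.
W_net = -5635 + 13181 = 7546 J (the clockwise enclosed area).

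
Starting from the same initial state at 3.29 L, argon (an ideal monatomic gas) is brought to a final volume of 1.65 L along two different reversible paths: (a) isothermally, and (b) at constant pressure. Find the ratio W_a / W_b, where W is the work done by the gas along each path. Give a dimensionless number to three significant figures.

Path (a) isothermal: W = P₁V₁ ln(V₂/V₁) → W_a/(P₁V₁) = -0.6901.
Path (b) isobaric: W = P₁(V₂ − V₁) → W_b/(P₁V₁) = -0.4985.
W_a / W_b = -0.6901 / -0.4985 = 1.384.

W_a / W_b ≈ 1.38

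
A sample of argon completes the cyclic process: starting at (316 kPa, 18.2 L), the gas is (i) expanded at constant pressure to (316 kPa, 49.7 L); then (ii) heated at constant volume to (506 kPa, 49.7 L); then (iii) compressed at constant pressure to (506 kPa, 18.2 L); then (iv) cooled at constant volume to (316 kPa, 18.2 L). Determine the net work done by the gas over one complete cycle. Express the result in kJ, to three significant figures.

Constant-volume legs do no work.
W(i) = (316)(49.7 − 18.2) = 9954 J; W(iii) = (506)(18.2 − 49.7) = -15939 J.
W_net = 9954 − 15939 = -5985 J (the counter-clockwise enclosed area).

W_net ≈ -5.98 kJ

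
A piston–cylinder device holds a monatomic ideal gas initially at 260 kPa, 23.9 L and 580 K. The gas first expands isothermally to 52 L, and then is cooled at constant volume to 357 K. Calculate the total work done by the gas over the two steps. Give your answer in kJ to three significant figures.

Step 1 (isothermal): W = P₁V₁ ln(V₂/V₁) = (6214) ln(52/23.9) = 4831 J.
Step 2 (isochoric): W = 0 (constant volume).
W_total = 4831 + 0 = 4831 J.

W_total ≈ 4.83 kJ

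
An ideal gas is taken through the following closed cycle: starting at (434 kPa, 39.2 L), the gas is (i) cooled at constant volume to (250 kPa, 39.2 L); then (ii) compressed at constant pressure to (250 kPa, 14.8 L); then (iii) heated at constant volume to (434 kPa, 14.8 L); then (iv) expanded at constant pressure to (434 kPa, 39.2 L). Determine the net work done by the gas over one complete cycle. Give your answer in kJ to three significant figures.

Constant-volume legs do no work.
W(ii) = (250)(14.8 − 39.2) = -6100 J; W(iv) = (434)(39.2 − 14.8) = 10590 J.
W_net = -6100 + 10590 = 4490 J (the clockwise enclosed area).

W_net ≈ 4.49 kJ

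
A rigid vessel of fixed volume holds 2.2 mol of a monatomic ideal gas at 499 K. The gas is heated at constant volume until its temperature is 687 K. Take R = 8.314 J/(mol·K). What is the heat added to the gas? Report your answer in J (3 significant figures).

Constant volume ⇒ W = 0, so Q = ΔU = nCᵥΔT with Cᵥ = 3R/2 = 12.47 J/(mol·K).
ΔU = (2.2)(12.47)(687 − 499) = 5158 J.

Q ≈ 5160 J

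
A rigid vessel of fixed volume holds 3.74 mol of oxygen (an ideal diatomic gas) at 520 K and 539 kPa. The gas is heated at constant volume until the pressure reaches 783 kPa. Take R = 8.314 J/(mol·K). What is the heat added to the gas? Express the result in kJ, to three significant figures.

Q ≈ 18.3 kJ

Constant volume ⇒ W = 0, so Q = ΔU = nCᵥΔT with Cᵥ = 5R/2 = 20.79 J/(mol·K).
At constant V, T₂/T₁ = P₂/P₁ ⇒ ΔT = T₁(P₂/P₁ − 1) = 520·(783/539 − 1) = 235.4 K.
ΔU = (3.74)(20.79)(235.4) = 18299 J.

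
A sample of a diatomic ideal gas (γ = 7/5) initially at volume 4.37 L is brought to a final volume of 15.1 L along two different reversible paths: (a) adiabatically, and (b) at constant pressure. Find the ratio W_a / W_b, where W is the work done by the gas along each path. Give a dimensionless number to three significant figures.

Path (a) adiabatic: W = P₁V₁(1 − (V₁/V₂)^(γ−1))/(γ−1) → W_a/(P₁V₁) = 0.9776.
Path (b) isobaric: W = P₁(V₂ − V₁) → W_b/(P₁V₁) = 2.455.
W_a / W_b = 0.9776 / 2.455 = 0.3981.

W_a / W_b ≈ 0.398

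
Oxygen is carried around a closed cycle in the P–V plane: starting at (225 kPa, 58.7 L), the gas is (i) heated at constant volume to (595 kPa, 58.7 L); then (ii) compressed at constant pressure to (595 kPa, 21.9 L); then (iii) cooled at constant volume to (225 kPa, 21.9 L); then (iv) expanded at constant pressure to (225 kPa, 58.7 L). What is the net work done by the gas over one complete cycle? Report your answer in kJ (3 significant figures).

Constant-volume legs do no work.
W(ii) = (595)(21.9 − 58.7) = -21896 J; W(iv) = (225)(58.7 − 21.9) = 8280 J.
W_net = -21896 + 8280 = -13616 J (the counter-clockwise enclosed area).

W_net ≈ -13.6 kJ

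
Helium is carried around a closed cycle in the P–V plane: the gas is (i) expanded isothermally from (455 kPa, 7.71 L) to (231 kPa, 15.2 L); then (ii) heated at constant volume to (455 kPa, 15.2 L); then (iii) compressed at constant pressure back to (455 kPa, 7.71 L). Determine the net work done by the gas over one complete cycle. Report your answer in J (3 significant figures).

Leg (i): W = PᵢVᵢ ln(V_f/Vᵢ) = (3508) ln(15.2/7.71) = 2381 J.
Leg (ii): W = 0.
Leg (iii): W = PΔV = (455)(7.71 − 15.2) = -3408 J.
W_net = 2381 − 3408 = -1027 J.

W_net ≈ -1030 J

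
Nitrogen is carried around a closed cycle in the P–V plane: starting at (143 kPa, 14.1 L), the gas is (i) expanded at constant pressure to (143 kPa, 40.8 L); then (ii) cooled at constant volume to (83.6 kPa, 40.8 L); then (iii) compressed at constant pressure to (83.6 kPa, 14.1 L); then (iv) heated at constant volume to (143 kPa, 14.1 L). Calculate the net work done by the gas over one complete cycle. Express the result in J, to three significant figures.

Constant-volume legs do no work.
W(i) = (143)(40.8 − 14.1) = 3818 J; W(iii) = (83.6)(14.1 − 40.8) = -2232 J.
W_net = 3818 − 2232 = 1586 J (the clockwise enclosed area).

W_net ≈ 1590 J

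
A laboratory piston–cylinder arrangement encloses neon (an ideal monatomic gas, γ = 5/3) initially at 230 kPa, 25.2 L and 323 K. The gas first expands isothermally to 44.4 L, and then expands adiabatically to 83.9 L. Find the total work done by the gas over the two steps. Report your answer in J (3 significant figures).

W_total ≈ 6290 J

Step 1 (isothermal): W = P₁V₁ ln(V₂/V₁) = (5796) ln(44.4/25.2) = 3283 J.
After step 1: P = 130.5 kPa, V = 44.4 L, T = 323 K.
Step 2 (adiabatic): W = (P₁V₁ − P₂V₂)/(γ−1) = (5796 − 3792)/0.667 = 3006 J.
W_total = 3283 + 3006 = 6289 J.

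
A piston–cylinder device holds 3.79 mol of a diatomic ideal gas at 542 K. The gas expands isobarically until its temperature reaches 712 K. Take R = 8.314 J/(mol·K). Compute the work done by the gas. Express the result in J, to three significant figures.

W ≈ 5360 J

Isobaric: W = P ΔV = nR ΔT.
W = (3.79)(8.314)(712 − 542) = 5357 J.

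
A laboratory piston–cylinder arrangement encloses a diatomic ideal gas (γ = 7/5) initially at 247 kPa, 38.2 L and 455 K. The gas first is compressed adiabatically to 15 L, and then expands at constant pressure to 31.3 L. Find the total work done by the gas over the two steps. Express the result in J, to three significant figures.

Step 1 (adiabatic): W = (P₁V₁ − P₂V₂)/(γ−1) = (9435 − 13714)/0.4 = -10695 J.
After step 1: P = 914.2 kPa, V = 15 L, T = 661.3 K.
Step 2 (isobaric): W = PΔV = (914.2 kPa)(31.3 − 15 L) = 14902 J.
W_total = -10695 + 14902 = 4207 J.

W_total ≈ 4210 J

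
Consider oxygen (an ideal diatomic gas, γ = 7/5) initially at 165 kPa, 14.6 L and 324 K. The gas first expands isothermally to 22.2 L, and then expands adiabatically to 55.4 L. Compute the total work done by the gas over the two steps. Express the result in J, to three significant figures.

W_total ≈ 2850 J

Step 1 (isothermal): W = P₁V₁ ln(V₂/V₁) = (2409) ln(22.2/14.6) = 1010 J.
After step 1: P = 108.5 kPa, V = 22.2 L, T = 324 K.
Step 2 (adiabatic): W = (P₁V₁ − P₂V₂)/(γ−1) = (2409 − 1671)/0.4 = 1845 J.
W_total = 1010 + 1845 = 2855 J.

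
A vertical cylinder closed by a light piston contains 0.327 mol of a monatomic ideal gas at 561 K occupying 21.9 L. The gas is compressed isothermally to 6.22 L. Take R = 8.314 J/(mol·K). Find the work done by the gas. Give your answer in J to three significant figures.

Isothermal: W = nRT ln(V₂/V₁).
W = (0.327)(8.314)(561) × ln(6.22/21.9)
  = 1525 × -1.259
W_by_gas = -1920 J.

W ≈ -1920 J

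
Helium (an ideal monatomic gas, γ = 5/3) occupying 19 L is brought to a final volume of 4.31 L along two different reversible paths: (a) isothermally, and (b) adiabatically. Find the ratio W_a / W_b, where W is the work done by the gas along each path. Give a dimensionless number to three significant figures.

W_a / W_b ≈ 0.586

Path (a) isothermal: W = P₁V₁ ln(V₂/V₁) → W_a/(P₁V₁) = -1.484.
Path (b) adiabatic: W = P₁V₁(1 − (V₁/V₂)^(γ−1))/(γ−1) → W_b/(P₁V₁) = -2.533.
W_a / W_b = -1.484 / -2.533 = 0.5857.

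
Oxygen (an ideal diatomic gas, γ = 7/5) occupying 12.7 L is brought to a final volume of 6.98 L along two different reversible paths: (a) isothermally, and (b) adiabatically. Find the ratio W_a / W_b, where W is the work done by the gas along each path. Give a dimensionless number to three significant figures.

Path (a) isothermal: W = P₁V₁ ln(V₂/V₁) → W_a/(P₁V₁) = -0.5986.
Path (b) adiabatic: W = P₁V₁(1 − (V₁/V₂)^(γ−1))/(γ−1) → W_b/(P₁V₁) = -0.6763.
W_a / W_b = -0.5986 / -0.6763 = 0.8851.

W_a / W_b ≈ 0.885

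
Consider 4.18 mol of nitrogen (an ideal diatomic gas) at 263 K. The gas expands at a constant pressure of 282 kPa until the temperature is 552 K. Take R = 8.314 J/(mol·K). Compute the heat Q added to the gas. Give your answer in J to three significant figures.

Q ≈ 35200 J

Isobaric: W = nRΔT = (4.18)(8.314)(289) = 10043 J.
ΔU = nCᵥΔT with Cᵥ = 5R/2: ΔU = (4.18)(20.79)(289) = 25109 J.
Q = ΔU + W = 25109 + 10043 = 35152 J.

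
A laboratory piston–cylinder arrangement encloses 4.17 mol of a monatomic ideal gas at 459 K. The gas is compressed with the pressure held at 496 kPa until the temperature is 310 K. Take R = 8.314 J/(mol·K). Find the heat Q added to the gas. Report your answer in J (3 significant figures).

Q ≈ -12900 J

Isobaric: W = nRΔT = (4.17)(8.314)(-149) = -5166 J.
ΔU = nCᵥΔT with Cᵥ = 3R/2: ΔU = (4.17)(12.47)(-149) = -7749 J.
Q = ΔU + W = -7749 − 5166 = -12914 J.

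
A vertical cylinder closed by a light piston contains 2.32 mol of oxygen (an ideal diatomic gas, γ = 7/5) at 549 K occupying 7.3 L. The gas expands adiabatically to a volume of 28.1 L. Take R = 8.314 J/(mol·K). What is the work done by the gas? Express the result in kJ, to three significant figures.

Adiabatic: TV^(γ−1) = const with γ = 7/5.
T₂ = T₁ (V₁/V₂)^(γ−1) = 549 × (7.3/28.1)^0.4 = 549 × 0.5832 = 320.2 K.
W_by = nCᵥ(T₁ − T₂) = (2.32)(20.79)(549 − 320.2) = 11033 J.

W ≈ 11.0 kJ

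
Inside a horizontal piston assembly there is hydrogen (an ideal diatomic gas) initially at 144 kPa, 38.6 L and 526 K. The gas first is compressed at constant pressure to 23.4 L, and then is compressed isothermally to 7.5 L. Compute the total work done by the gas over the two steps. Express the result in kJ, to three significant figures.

W_total ≈ -6.02 kJ

Step 1 (isobaric): W = PΔV = (144 kPa)(23.4 − 38.6 L) = -2189 J.
After step 1: P = 144 kPa, V = 23.4 L, T = 318.9 K.
Step 2 (isothermal): W = P₁V₁ ln(V₂/V₁) = (3370) ln(7.5/23.4) = -3834 J.
W_total = -2189 − 3834 = -6023 J.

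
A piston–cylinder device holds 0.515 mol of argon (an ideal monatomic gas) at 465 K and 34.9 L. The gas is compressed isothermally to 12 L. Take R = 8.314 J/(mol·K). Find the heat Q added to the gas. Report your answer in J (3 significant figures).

Isothermal ⇒ ΔU = 0, so Q = W = nRT ln(V₂/V₁).
Q = (0.515)(8.314)(465) ln(12/34.9) = 1991 × -1.068 = -2126 J.

Q ≈ -2130 J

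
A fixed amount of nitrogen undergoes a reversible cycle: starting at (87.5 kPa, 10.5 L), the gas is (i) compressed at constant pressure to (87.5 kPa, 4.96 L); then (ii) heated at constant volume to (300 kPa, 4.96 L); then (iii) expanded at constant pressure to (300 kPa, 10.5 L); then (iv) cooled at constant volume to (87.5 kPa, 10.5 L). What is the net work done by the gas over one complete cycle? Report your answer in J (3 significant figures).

W_net ≈ 1180 J

Constant-volume legs do no work.
W(i) = (87.5)(4.96 − 10.5) = -484.8 J; W(iii) = (300)(10.5 − 4.96) = 1662 J.
W_net = -484.8 + 1662 = 1177 J (the clockwise enclosed area).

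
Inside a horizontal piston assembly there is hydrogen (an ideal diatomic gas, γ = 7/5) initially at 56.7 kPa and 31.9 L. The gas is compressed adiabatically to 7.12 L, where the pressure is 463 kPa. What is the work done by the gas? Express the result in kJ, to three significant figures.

W ≈ -3.72 kJ

Adiabatic: W = (P₁V₁ − P₂V₂)/(γ − 1) with γ = 7/5.
P₁V₁ = 1809 J, P₂V₂ = 3297 J.
W = (1809 − 3297) / 0.4 = -3720 J.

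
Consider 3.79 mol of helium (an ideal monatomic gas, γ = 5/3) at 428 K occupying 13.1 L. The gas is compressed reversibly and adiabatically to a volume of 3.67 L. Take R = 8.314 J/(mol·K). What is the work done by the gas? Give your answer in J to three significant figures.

W ≈ -27000 J

Adiabatic: TV^(γ−1) = const with γ = 5/3.
T₂ = T₁ (V₁/V₂)^(γ−1) = 428 × (13.1/3.67)^0.667 = 428 × 2.336 = 999.6 K.
W_by = nCᵥ(T₁ − T₂) = (3.79)(12.47)(428 − 999.6) = -27019 J.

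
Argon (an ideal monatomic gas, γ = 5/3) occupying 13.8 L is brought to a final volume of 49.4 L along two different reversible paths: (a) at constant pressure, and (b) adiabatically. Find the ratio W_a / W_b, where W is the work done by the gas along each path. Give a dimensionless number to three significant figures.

Path (a) isobaric: W = P₁(V₂ − V₁) → W_a/(P₁V₁) = 2.58.
Path (b) adiabatic: W = P₁V₁(1 − (V₁/V₂)^(γ−1))/(γ−1) → W_b/(P₁V₁) = 0.859.
W_a / W_b = 2.58 / 0.859 = 3.003.

W_a / W_b ≈ 3.00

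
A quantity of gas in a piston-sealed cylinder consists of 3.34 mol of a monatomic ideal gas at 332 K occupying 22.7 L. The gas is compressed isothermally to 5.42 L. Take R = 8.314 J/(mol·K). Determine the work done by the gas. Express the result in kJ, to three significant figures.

Isothermal: W = nRT ln(V₂/V₁).
W = (3.34)(8.314)(332) × ln(5.42/22.7)
  = 9219 × -1.432
W_by_gas = -13204 J.

W ≈ -13.2 kJ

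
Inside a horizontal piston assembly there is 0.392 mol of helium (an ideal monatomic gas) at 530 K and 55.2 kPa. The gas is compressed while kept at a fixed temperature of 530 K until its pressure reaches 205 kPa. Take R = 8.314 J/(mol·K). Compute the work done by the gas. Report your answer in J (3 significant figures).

Isothermal process: W = nRT ln(V₂/V₁) = nRT ln(P₁/P₂).
W = (0.392)(8.314)(530) × ln(55.2/205)
  = 1727 × ln(0.2693) = 1727 × -1.312
W_by_gas = -2266 J.

W ≈ -2270 J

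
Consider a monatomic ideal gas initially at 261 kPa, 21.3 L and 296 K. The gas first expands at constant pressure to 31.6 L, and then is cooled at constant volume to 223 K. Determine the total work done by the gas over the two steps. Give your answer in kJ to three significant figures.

W_total ≈ 2.69 kJ

Step 1 (isobaric): W = PΔV = (261 kPa)(31.6 − 21.3 L) = 2688 J.
Step 2 (isochoric): W = 0 (constant volume).
W_total = 2688 + 0 = 2688 J.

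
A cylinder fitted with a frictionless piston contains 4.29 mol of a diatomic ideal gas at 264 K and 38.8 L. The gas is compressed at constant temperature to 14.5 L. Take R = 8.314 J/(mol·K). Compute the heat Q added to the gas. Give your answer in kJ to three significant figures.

Q ≈ -9.27 kJ

Isothermal ⇒ ΔU = 0, so Q = W = nRT ln(V₂/V₁).
Q = (4.29)(8.314)(264) ln(14.5/38.8) = 9416 × -0.9843 = -9268 J.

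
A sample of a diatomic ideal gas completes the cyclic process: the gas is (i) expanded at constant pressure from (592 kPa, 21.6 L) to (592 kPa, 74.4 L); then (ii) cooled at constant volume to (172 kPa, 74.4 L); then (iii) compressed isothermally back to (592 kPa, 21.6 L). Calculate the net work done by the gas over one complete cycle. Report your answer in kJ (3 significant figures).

W_net ≈ 15.4 kJ

Leg (i): W = PΔV = (592)(74.4 − 21.6) = 31258 J.
Leg (ii): W = 0.
Leg (iii): W = PᵢVᵢ ln(V_f/Vᵢ) = (12797) ln(21.6/74.4) = -15827 J.
W_net = 31258 − 15827 = 15431 J.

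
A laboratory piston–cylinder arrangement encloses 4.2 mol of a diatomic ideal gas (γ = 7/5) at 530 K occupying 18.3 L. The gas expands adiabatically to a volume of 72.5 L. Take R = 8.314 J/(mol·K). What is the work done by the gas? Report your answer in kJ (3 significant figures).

W ≈ 19.6 kJ

Adiabatic: TV^(γ−1) = const with γ = 7/5.
T₂ = T₁ (V₁/V₂)^(γ−1) = 530 × (18.3/72.5)^0.4 = 530 × 0.5766 = 305.6 K.
W_by = nCᵥ(T₁ − T₂) = (4.2)(20.79)(530 − 305.6) = 19591 J.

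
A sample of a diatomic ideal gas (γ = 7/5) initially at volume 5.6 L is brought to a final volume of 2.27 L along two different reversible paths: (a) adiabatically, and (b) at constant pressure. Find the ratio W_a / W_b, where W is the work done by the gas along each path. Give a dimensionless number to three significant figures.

Path (a) adiabatic: W = P₁V₁(1 − (V₁/V₂)^(γ−1))/(γ−1) → W_a/(P₁V₁) = -1.088.
Path (b) isobaric: W = P₁(V₂ − V₁) → W_b/(P₁V₁) = -0.5946.
W_a / W_b = -1.088 / -0.5946 = 1.829.

W_a / W_b ≈ 1.83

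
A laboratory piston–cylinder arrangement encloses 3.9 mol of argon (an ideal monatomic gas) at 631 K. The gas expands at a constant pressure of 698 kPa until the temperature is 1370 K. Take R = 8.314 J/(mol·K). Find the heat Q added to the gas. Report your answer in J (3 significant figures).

Q ≈ 59900 J

Isobaric: W = nRΔT = (3.9)(8.314)(739) = 23962 J.
ΔU = nCᵥΔT with Cᵥ = 3R/2: ΔU = (3.9)(12.47)(739) = 35943 J.
Q = ΔU + W = 35943 + 23962 = 59904 J.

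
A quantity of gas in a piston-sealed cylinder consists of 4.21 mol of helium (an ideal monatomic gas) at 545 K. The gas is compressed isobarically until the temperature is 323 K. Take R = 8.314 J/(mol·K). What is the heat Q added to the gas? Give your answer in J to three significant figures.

Isobaric: W = nRΔT = (4.21)(8.314)(-222) = -7770 J.
ΔU = nCᵥΔT with Cᵥ = 3R/2: ΔU = (4.21)(12.47)(-222) = -11656 J.
Q = ΔU + W = -11656 − 7770 = -19426 J.

Q ≈ -19400 J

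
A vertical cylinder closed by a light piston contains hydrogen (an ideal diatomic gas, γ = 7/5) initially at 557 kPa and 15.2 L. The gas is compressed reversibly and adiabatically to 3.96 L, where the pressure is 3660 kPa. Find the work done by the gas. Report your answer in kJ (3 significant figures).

Adiabatic: W = (P₁V₁ − P₂V₂)/(γ − 1) with γ = 7/5.
P₁V₁ = 8466 J, P₂V₂ = 14494 J.
W = (8466 − 14494) / 0.4 = -15068 J.

W ≈ -15.1 kJ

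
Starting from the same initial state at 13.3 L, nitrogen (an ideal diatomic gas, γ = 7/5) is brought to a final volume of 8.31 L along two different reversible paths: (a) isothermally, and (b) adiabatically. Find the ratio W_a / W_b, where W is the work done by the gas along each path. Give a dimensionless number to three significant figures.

W_a / W_b ≈ 0.909

Path (a) isothermal: W = P₁V₁ ln(V₂/V₁) → W_a/(P₁V₁) = -0.4703.
Path (b) adiabatic: W = P₁V₁(1 − (V₁/V₂)^(γ−1))/(γ−1) → W_b/(P₁V₁) = -0.5175.
W_a / W_b = -0.4703 / -0.5175 = 0.9089.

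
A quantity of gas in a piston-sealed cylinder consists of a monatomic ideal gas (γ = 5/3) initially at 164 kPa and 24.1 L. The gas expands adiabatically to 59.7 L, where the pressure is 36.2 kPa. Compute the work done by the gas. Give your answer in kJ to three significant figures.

W ≈ 2.69 kJ

Adiabatic: W = (P₁V₁ − P₂V₂)/(γ − 1) with γ = 5/3.
P₁V₁ = 3952 J, P₂V₂ = 2161 J.
W = (3952 − 2161) / 0.6667 = 2687 J.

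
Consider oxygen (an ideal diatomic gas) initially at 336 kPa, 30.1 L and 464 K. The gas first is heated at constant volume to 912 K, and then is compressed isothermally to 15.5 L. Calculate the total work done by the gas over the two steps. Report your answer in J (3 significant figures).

Step 1 (isochoric): W = 0 (constant volume).
After step 1: P = 660.4 kPa (V unchanged).
Step 2 (isothermal): W = P₁V₁ ln(V₂/V₁) = (19878) ln(15.5/30.1) = -13193 J.
W_total = 0 − 13193 = -13193 J.

W_total ≈ -13200 J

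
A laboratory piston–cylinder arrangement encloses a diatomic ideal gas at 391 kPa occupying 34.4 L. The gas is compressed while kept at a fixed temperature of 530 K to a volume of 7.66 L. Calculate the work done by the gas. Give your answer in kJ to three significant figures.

Isothermal: W = nRT ln(V₂/V₁) = P₁V₁ ln(V₂/V₁).
P₁V₁ = (391 kPa)(34.4 L) = 13450 J.
W = 13450 × ln(7.66/34.4) = 13450 × -1.502
W_by_gas = -20203 J.

W ≈ -20.2 kJ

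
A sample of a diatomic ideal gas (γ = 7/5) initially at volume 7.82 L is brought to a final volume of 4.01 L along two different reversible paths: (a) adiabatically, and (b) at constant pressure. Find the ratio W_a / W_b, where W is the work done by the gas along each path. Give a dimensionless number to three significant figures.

W_a / W_b ≈ 1.57

Path (a) adiabatic: W = P₁V₁(1 − (V₁/V₂)^(γ−1))/(γ−1) → W_a/(P₁V₁) = -0.7656.
Path (b) isobaric: W = P₁(V₂ − V₁) → W_b/(P₁V₁) = -0.4872.
W_a / W_b = -0.7656 / -0.4872 = 1.571.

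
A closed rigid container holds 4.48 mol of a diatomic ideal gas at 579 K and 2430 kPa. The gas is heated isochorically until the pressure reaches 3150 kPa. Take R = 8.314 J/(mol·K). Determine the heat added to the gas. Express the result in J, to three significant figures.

Constant volume ⇒ W = 0, so Q = ΔU = nCᵥΔT with Cᵥ = 5R/2 = 20.79 J/(mol·K).
At constant V, T₂/T₁ = P₂/P₁ ⇒ ΔT = T₁(P₂/P₁ − 1) = 579·(3150/2430 − 1) = 171.6 K.
ΔU = (4.48)(20.79)(171.6) = 15975 J.

Q ≈ 16000 J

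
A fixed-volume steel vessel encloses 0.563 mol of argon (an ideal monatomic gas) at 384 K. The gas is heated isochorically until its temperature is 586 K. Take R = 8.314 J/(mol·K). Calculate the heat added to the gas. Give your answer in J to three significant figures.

Constant volume ⇒ W = 0, so Q = ΔU = nCᵥΔT with Cᵥ = 3R/2 = 12.47 J/(mol·K).
ΔU = (0.563)(12.47)(586 − 384) = 1418 J.

Q ≈ 1420 J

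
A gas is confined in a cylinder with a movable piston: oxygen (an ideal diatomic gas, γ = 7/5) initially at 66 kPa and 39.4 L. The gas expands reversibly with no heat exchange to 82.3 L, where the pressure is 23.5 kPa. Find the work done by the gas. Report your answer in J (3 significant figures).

Adiabatic: W = (P₁V₁ − P₂V₂)/(γ − 1) with γ = 7/5.
P₁V₁ = 2600 J, P₂V₂ = 1934 J.
W = (2600 − 1934) / 0.4 = 1666 J.

W ≈ 1670 J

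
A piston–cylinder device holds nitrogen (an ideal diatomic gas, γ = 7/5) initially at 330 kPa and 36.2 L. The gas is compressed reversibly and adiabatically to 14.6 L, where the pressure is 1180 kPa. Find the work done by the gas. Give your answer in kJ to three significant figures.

Adiabatic: W = (P₁V₁ − P₂V₂)/(γ − 1) with γ = 7/5.
P₁V₁ = 11946 J, P₂V₂ = 17228 J.
W = (11946 − 17228) / 0.4 = -13205 J.

W ≈ -13.2 kJ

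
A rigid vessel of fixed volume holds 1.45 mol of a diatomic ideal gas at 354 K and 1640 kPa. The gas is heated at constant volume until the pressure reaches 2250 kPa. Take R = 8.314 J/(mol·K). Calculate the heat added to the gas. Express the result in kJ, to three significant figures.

Q ≈ 3.97 kJ

Constant volume ⇒ W = 0, so Q = ΔU = nCᵥΔT with Cᵥ = 5R/2 = 20.79 J/(mol·K).
At constant V, T₂/T₁ = P₂/P₁ ⇒ ΔT = T₁(P₂/P₁ − 1) = 354·(2250/1640 − 1) = 131.7 K.
ΔU = (1.45)(20.79)(131.7) = 3968 J.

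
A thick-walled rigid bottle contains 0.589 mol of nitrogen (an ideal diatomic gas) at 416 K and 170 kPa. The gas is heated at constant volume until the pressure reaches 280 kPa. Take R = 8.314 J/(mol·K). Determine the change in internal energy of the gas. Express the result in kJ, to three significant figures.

Constant volume ⇒ W = 0, so Q = ΔU = nCᵥΔT with Cᵥ = 5R/2 = 20.79 J/(mol·K).
At constant V, T₂/T₁ = P₂/P₁ ⇒ ΔT = T₁(P₂/P₁ − 1) = 416·(280/170 − 1) = 269.2 K.
ΔU = (0.589)(20.79)(269.2) = 3295 J.

ΔU ≈ 3.30 kJ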